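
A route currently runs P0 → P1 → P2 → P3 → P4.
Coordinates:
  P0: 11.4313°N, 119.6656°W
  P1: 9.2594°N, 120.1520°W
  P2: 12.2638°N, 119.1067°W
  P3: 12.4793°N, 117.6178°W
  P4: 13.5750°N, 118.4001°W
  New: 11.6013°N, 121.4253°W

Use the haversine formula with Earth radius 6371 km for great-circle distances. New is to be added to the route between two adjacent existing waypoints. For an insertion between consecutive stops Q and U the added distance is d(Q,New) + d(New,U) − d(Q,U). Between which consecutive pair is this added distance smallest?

between P1 and P2

Added distance for inserting New between each consecutive pair:
P0–P1: 240.7 km
P1–P2: 205.0 km
P2–P3: 524.7 km
P3–P4: 671.9 km
Smallest added distance is 205.0 km, inserting between P1 and P2.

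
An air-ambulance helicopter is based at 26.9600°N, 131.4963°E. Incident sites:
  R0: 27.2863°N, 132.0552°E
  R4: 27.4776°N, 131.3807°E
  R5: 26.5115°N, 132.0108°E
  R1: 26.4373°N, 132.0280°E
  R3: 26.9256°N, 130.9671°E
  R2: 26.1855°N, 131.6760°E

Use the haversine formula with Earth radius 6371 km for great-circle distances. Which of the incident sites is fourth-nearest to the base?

Distances from the base (26.9600°N, 131.4963°E):
R3: 52.6 km
R4: 58.7 km
R0: 66.2 km
R5: 71.4 km
R1: 78.5 km
R2: 88.0 km
The fourth-nearest is R5 at 71.4 km.

R5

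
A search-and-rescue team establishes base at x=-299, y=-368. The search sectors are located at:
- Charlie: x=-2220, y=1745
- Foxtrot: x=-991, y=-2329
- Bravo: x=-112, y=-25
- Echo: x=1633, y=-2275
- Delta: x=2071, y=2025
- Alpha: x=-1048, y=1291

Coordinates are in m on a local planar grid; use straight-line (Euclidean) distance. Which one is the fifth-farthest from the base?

Distance to each, sorted:
Delta: 3368.0 m
Charlie: 2855.7 m
Echo: 2714.6 m
Foxtrot: 2079.5 m
Alpha: 1820.2 m
Bravo: 390.7 m
The fifth-farthest is Alpha at 1820.2 m.

Alpha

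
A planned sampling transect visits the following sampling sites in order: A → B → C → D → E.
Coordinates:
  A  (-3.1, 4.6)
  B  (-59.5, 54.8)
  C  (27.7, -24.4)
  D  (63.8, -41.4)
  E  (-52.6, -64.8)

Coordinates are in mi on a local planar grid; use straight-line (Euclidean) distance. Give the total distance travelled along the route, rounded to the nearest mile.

352 mi

Leg distances:
A→B: 75.5 mi  (cumulative 75.5 mi)
B→C: 117.8 mi  (cumulative 193.3 mi)
C→D: 39.9 mi  (cumulative 233.2 mi)
D→E: 118.7 mi  (cumulative 351.9 mi)
Total route length ≈ 352 mi.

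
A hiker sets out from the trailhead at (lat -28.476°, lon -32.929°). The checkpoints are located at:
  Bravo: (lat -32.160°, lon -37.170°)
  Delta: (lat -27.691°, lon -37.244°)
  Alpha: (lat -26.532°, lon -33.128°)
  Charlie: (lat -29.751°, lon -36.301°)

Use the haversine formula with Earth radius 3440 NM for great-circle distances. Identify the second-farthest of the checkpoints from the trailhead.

Distances from the trailhead ((lat -28.476°, lon -32.929°)):
Bravo: 311.8 NM
Delta: 233.4 NM
Charlie: 192.7 NM
Alpha: 117.2 NM
The second-farthest is Delta at 233.4 NM.

Delta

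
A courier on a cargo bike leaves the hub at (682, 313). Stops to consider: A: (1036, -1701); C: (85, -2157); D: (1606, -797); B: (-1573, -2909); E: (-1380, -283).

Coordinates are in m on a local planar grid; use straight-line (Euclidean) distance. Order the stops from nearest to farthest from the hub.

Distances from the hub:
D (1606, -797): 1444.3 m
A (1036, -1701): 2044.9 m
E (-1380, -283): 2146.4 m
C (85, -2157): 2541.1 m
B (-1573, -2909): 3932.7 m

D, A, E, C, B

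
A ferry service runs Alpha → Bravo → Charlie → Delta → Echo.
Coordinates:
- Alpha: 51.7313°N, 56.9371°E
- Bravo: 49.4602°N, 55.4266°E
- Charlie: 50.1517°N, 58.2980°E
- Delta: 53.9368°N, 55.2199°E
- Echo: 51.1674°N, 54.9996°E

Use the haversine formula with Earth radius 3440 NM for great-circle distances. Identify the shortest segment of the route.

Leg distances:
Alpha→Bravo: 148.0 NM
Bravo→Charlie: 118.7 NM
Charlie→Delta: 254.0 NM
Delta→Echo: 166.5 NM
The shortest leg is Bravo–Charlie at 118.7 NM.

Bravo–Charlie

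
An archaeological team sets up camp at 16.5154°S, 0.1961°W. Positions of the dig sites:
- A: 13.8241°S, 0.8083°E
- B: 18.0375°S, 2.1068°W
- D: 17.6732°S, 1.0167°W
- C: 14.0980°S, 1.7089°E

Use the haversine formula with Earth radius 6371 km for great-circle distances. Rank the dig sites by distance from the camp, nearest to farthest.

D, B, A, C

Distances from the camp:
D 17.6732°S, 1.0167°W: 155.5 km
B 18.0375°S, 2.1068°W: 264.2 km
A 13.8241°S, 0.8083°E: 318.1 km
C 14.0980°S, 1.7089°E: 337.6 km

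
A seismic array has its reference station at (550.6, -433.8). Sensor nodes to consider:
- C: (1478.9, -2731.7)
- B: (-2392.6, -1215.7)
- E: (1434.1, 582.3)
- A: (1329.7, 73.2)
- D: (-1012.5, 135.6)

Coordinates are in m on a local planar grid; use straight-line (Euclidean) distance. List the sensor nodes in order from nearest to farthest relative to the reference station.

A, E, D, C, B

Distance from the reference station at (550.6, -433.8) to each:
A (1329.7, 73.2): 929.5 m
E (1434.1, 582.3): 1346.5 m
D (-1012.5, 135.6): 1663.6 m
C (1478.9, -2731.7): 2478.3 m
B (-2392.6, -1215.7): 3045.3 m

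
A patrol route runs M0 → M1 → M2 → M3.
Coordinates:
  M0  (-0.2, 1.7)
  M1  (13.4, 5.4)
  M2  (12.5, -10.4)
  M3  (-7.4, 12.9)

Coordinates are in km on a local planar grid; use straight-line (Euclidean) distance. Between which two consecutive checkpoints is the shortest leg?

M0–M1

Leg distances:
M0→M1: 14.1 km
M1→M2: 15.8 km
M2→M3: 30.6 km
The shortest leg is M0–M1 at 14.1 km.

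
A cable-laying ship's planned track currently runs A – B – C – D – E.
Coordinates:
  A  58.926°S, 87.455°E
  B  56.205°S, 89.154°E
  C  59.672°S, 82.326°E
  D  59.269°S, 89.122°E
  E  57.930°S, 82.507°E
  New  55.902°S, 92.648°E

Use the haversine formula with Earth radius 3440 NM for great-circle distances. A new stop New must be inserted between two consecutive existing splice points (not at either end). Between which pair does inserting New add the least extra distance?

Added distance for inserting New between each consecutive pair:
A–B: 193.4 NM
B–C: 217.4 NM
C–D: 422.9 NM
D–E: 363.4 NM
Smallest added distance is 193.4 NM, inserting between A and B.

between A and B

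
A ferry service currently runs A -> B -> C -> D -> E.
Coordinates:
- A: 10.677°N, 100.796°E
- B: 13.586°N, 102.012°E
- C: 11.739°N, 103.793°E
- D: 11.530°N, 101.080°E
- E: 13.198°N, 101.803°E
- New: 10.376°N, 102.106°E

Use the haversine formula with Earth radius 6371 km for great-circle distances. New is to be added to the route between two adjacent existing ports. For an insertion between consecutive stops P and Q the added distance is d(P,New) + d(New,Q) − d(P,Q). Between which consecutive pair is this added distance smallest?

between C and D

Added distance for inserting New between each consecutive pair:
A–B: 154.7 km
B–C: 313.6 km
C–D: 112.4 km
D–E: 284.4 km
Smallest added distance is 112.4 km, inserting between C and D.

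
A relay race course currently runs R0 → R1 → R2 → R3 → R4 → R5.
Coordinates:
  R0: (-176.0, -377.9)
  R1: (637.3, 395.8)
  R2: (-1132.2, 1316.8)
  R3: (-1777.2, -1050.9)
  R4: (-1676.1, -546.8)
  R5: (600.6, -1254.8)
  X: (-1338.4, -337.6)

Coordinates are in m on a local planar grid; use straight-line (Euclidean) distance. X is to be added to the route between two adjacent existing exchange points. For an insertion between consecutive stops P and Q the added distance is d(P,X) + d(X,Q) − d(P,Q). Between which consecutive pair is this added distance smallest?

Added distance for inserting X between each consecutive pair:
R0–R1: 2148.0 m
R1–R2: 1779.8 m
R2–R3: 50.7 m
R3–R4: 720.6 m
R4–R5: 158.0 m
Smallest added distance is 50.7 m, inserting between R2 and R3.

between R2 and R3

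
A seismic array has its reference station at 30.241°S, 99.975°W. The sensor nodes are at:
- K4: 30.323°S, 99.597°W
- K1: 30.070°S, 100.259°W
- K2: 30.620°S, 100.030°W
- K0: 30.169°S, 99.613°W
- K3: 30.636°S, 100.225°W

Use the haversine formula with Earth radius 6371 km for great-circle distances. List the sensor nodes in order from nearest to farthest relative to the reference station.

Distance from the reference station at 30.241°S, 99.975°W to each:
K1 30.070°S, 100.259°W: 33.3 km
K0 30.169°S, 99.613°W: 35.7 km
K4 30.323°S, 99.597°W: 37.4 km
K2 30.620°S, 100.030°W: 42.5 km
K3 30.636°S, 100.225°W: 50.0 km

K1, K0, K4, K2, K3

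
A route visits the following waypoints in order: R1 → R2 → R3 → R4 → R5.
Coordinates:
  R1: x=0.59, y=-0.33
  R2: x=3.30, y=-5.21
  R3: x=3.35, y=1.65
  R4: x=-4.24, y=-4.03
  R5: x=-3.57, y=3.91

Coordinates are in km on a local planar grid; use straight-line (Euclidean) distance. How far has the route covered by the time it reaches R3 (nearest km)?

Leg distances:
R1→R2: 5.6 km  (cumulative 5.6 km)
R2→R3: 6.9 km  (cumulative 12.4 km)
Cumulative distance at R3 ≈ 12 km.

12 km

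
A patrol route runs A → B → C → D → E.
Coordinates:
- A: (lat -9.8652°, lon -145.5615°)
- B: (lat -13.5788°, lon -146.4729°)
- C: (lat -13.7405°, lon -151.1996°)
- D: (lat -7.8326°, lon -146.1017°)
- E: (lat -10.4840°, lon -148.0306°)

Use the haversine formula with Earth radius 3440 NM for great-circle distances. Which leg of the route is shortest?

D–E

Leg distances:
A→B: 229.3 NM
B→C: 275.9 NM
C→D: 464.9 NM
D→E: 196.0 NM
The shortest leg is D–E at 196.0 NM.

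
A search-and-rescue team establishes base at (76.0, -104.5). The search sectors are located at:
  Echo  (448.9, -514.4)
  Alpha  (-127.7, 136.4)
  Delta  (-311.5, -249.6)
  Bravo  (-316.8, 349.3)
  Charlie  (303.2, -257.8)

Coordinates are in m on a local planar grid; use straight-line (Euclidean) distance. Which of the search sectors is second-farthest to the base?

Echo

Distance to each, sorted:
Bravo: 600.2 m
Echo: 554.1 m
Delta: 413.8 m
Alpha: 315.5 m
Charlie: 274.1 m
The second-farthest is Echo at 554.1 m.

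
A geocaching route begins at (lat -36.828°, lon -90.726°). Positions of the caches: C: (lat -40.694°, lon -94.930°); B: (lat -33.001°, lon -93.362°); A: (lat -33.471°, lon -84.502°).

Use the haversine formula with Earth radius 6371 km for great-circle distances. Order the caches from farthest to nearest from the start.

Computing each great-circle distance from (lat -36.828°, lon -90.726°):
A (lat -33.471°, lon -84.502°): 677.7 km
C (lat -40.694°, lon -94.930°): 563.5 km
B (lat -33.001°, lon -93.362°): 488.7 km

A, C, B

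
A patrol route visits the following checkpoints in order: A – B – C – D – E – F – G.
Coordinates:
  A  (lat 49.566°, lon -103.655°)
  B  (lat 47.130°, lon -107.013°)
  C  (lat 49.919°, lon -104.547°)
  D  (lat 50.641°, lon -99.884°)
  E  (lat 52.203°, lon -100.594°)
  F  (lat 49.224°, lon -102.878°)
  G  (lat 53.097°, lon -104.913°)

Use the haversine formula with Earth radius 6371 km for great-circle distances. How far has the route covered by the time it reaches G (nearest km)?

Leg distances:
A→B: 367.3 km  (cumulative 367.3 km)
B→C: 359.3 km  (cumulative 726.6 km)
C→D: 340.9 km  (cumulative 1067.5 km)
D→E: 180.5 km  (cumulative 1248.0 km)
E→F: 368.2 km  (cumulative 1616.2 km)
F→G: 453.4 km  (cumulative 2069.6 km)
Cumulative distance at G ≈ 2070 km.

2070 km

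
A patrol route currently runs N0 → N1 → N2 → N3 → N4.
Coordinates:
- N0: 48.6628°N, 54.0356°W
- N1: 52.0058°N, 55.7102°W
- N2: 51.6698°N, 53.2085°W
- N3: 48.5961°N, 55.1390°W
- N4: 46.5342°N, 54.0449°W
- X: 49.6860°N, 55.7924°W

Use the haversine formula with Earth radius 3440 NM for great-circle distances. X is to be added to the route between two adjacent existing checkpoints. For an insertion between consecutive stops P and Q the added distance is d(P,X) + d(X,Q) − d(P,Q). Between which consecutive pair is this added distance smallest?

Added distance for inserting X between each consecutive pair:
N0–N1: 21.0 NM
N1–N2: 198.8 NM
N2–N3: 25.8 NM
N3–N4: 140.6 NM
Smallest added distance is 21.0 NM, inserting between N0 and N1.

between N0 and N1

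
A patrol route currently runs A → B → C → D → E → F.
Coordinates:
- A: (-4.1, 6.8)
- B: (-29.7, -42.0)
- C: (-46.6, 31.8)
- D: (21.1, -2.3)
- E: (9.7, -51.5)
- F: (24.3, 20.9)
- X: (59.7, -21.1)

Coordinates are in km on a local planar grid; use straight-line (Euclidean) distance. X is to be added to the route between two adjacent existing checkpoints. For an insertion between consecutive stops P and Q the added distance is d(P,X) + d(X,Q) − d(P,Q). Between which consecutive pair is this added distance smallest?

Added distance for inserting X between each consecutive pair:
A–B: 106.3 km
B–C: 134.8 km
C–D: 85.9 km
D–E: 50.9 km
E–F: 39.6 km
Smallest added distance is 39.6 km, inserting between E and F.

between E and F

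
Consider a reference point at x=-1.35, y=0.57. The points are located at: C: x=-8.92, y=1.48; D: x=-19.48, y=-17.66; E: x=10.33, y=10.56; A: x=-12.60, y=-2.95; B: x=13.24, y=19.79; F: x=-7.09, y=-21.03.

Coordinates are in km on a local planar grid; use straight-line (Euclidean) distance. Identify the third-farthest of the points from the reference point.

F

Distance to each, sorted:
D: 25.7 km
B: 24.1 km
F: 22.3 km
E: 15.4 km
A: 11.8 km
C: 7.6 km
The third-farthest is F at 22.3 km.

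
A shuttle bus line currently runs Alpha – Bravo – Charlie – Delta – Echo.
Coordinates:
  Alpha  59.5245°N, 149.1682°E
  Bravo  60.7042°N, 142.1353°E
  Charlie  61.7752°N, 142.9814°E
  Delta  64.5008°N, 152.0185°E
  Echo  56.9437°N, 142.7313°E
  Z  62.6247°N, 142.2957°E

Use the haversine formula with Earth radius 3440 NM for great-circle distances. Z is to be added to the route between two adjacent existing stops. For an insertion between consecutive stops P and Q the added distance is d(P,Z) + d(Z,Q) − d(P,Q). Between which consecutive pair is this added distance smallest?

between Charlie and Delta

Added distance for inserting Z between each consecutive pair:
Alpha–Bravo: 166.2 NM
Bravo–Charlie: 101.1 NM
Charlie–Delta: 43.0 NM
Delta–Echo: 96.1 NM
Smallest added distance is 43.0 NM, inserting between Charlie and Delta.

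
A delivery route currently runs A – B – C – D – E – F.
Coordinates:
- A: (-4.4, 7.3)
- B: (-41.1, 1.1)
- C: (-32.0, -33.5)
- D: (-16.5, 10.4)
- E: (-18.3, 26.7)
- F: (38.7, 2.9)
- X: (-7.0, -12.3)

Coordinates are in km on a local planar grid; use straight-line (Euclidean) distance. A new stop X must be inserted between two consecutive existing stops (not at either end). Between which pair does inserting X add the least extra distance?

Added distance for inserting X between each consecutive pair:
A–B: 19.2 km
B–C: 33.6 km
C–D: 10.8 km
D–E: 48.8 km
E–F: 27.0 km
Smallest added distance is 10.8 km, inserting between C and D.

between C and D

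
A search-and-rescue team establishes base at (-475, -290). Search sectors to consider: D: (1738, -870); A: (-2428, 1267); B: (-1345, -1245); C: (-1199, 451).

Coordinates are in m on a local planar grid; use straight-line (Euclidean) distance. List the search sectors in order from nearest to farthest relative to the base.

C, B, D, A

Computing each straight-line distance from (-475, -290):
C (-1199, 451): 1036.0 m
B (-1345, -1245): 1291.9 m
D (1738, -870): 2287.7 m
A (-2428, 1267): 2497.7 m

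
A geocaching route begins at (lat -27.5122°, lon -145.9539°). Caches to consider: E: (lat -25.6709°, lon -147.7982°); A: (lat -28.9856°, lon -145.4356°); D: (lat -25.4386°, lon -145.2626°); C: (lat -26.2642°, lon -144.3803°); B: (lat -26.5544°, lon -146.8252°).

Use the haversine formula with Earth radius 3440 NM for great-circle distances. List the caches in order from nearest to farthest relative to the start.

B, A, C, D, E

Distances from the start:
B (lat -26.5544°, lon -146.8252°): 74.0 NM
A (lat -28.9856°, lon -145.4356°): 92.6 NM
C (lat -26.2642°, lon -144.3803°): 112.8 NM
D (lat -25.4386°, lon -145.2626°): 129.9 NM
E (lat -25.6709°, lon -147.7982°): 148.4 NM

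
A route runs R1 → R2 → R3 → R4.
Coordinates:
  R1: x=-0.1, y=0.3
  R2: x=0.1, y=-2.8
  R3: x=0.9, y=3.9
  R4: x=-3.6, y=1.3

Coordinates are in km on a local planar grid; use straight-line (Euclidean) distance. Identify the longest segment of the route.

Leg distances:
R1→R2: 3.1 km
R2→R3: 6.7 km
R3→R4: 5.2 km
The longest leg is R2–R3 at 6.7 km.

R2–R3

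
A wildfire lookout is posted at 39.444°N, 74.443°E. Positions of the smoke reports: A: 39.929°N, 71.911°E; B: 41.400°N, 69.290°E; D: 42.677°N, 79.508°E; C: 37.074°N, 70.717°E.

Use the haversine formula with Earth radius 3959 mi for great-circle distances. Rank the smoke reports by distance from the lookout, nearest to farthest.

A, C, B, D

Distance from the lookout at 39.444°N, 74.443°E to each:
A 39.929°N, 71.911°E: 138.7 mi
C 37.074°N, 70.717°E: 260.1 mi
B 41.400°N, 69.290°E: 302.8 mi
D 42.677°N, 79.508°E: 345.6 mi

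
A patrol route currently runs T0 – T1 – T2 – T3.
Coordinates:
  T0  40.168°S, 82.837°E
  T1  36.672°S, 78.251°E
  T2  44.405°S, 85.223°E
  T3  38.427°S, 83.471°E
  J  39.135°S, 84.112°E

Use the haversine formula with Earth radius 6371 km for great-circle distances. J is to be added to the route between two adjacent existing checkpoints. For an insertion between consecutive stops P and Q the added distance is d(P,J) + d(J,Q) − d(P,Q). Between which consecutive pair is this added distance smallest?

Added distance for inserting J between each consecutive pair:
T0–T1: 183.6 km
T1–T2: 134.2 km
T2–T3: 9.0 km
Smallest added distance is 9.0 km, inserting between T2 and T3.

between T2 and T3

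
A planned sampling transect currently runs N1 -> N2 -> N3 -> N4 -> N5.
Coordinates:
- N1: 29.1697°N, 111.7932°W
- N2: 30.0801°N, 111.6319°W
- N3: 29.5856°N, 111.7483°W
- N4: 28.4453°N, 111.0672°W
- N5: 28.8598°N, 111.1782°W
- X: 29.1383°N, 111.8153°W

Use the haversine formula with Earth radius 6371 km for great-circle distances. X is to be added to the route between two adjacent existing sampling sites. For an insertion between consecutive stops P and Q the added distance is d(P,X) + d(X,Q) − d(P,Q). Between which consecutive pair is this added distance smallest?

between N1 and N2

Added distance for inserting X between each consecutive pair:
N1–N2: 7.9 km
N2–N3: 100.3 km
N3–N4: 13.2 km
N4–N5: 128.0 km
Smallest added distance is 7.9 km, inserting between N1 and N2.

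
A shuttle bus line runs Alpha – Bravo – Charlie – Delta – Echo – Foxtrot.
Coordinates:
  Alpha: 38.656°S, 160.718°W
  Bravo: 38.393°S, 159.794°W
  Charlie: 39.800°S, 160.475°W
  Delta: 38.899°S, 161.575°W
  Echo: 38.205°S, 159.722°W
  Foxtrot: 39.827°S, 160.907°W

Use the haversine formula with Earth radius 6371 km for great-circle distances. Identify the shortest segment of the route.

Alpha–Bravo

Leg distances:
Alpha→Bravo: 85.5 km
Bravo→Charlie: 167.1 km
Charlie→Delta: 137.8 km
Delta→Echo: 178.7 km
Echo→Foxtrot: 207.4 km
The shortest leg is Alpha–Bravo at 85.5 km.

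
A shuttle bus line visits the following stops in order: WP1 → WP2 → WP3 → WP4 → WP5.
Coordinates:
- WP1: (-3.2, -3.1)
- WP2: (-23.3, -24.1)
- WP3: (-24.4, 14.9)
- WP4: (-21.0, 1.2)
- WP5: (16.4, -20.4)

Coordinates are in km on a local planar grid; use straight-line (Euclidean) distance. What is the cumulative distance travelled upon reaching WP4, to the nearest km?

82 km

Leg distances:
WP1→WP2: 29.1 km  (cumulative 29.1 km)
WP2→WP3: 39.0 km  (cumulative 68.1 km)
WP3→WP4: 14.1 km  (cumulative 82.2 km)
Cumulative distance at WP4 ≈ 82 km.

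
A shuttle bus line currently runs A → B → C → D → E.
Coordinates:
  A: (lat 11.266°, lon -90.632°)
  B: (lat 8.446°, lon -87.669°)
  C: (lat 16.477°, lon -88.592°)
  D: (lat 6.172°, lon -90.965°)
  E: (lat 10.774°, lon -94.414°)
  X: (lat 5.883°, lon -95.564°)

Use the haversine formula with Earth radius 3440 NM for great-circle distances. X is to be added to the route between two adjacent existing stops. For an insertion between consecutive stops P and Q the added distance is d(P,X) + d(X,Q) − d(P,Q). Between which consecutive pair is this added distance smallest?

Added distance for inserting X between each consecutive pair:
A–B: 687.1 NM
B–C: 766.3 NM
C–D: 397.6 NM
D–E: 232.7 NM
Smallest added distance is 232.7 NM, inserting between D and E.

between D and E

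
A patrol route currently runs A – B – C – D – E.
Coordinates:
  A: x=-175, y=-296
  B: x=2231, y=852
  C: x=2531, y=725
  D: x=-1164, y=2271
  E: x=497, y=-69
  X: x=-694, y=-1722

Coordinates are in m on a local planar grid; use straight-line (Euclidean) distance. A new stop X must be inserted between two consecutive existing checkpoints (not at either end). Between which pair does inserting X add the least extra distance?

Added distance for inserting X between each consecutive pair:
A–B: 2748.0 m
B–C: 7618.8 m
C–D: 4063.4 m
D–E: 3188.4 m
Smallest added distance is 2748.0 m, inserting between A and B.

between A and B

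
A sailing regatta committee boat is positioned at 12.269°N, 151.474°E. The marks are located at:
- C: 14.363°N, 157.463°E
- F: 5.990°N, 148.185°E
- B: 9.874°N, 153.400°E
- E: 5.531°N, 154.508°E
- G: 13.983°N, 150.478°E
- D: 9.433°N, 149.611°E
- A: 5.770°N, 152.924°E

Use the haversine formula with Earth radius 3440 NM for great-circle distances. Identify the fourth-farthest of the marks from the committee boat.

C

Distance to each, sorted:
E: 442.7 NM
F: 424.4 NM
A: 399.5 NM
C: 371.8 NM
D: 202.6 NM
B: 183.2 NM
G: 118.2 NM
The fourth-farthest is C at 371.8 NM.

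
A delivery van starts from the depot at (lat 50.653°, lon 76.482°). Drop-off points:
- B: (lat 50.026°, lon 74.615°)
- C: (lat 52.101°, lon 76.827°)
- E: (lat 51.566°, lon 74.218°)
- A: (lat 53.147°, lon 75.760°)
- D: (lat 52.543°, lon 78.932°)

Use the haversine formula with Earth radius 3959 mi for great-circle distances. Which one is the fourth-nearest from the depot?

Distance to each, sorted:
B: 93.0 mi
C: 101.2 mi
E: 116.7 mi
D: 167.6 mi
A: 175.1 mi
The fourth-nearest is D at 167.6 mi.

D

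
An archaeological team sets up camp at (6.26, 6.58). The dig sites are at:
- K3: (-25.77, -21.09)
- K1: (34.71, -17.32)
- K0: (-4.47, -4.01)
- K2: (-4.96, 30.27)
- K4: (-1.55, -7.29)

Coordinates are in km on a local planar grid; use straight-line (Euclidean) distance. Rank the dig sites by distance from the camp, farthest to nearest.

K3, K1, K2, K4, K0

Distances from the camp:
K3 (-25.77, -21.09): 42.3 km
K1 (34.71, -17.32): 37.2 km
K2 (-4.96, 30.27): 26.2 km
K4 (-1.55, -7.29): 15.9 km
K0 (-4.47, -4.01): 15.1 km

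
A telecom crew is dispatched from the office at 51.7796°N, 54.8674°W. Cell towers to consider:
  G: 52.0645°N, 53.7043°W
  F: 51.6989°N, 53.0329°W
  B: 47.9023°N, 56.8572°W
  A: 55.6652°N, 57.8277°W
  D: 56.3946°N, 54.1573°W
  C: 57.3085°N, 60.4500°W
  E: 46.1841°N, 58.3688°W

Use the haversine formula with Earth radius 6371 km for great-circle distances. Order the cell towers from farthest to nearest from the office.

Distance from the office at 51.7796°N, 54.8674°W to each:
C 57.3085°N, 60.4500°W: 711.9 km
E 46.1841°N, 58.3688°W: 672.4 km
D 56.3946°N, 54.1573°W: 515.2 km
A 55.6652°N, 57.8277°W: 473.8 km
B 47.9023°N, 56.8572°W: 454.1 km
F 51.6989°N, 53.0329°W: 126.6 km
G 52.0645°N, 53.7043°W: 85.8 km

C, E, D, A, B, F, G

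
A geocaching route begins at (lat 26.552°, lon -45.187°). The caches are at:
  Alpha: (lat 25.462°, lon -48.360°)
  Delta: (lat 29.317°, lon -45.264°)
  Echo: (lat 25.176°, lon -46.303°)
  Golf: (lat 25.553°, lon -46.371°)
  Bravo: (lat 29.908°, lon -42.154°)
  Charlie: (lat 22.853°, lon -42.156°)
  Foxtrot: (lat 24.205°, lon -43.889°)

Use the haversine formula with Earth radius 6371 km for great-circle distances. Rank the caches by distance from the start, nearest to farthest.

Distances from the start:
Golf (lat 25.553°, lon -46.371°): 162.3 km
Echo (lat 25.176°, lon -46.303°): 189.4 km
Foxtrot (lat 24.205°, lon -43.889°): 291.7 km
Delta (lat 29.317°, lon -45.264°): 307.5 km
Alpha (lat 25.462°, lon -48.360°): 339.5 km
Bravo (lat 29.908°, lon -42.154°): 477.0 km
Charlie (lat 22.853°, lon -42.156°): 512.7 km

Golf, Echo, Foxtrot, Delta, Alpha, Bravo, Charlie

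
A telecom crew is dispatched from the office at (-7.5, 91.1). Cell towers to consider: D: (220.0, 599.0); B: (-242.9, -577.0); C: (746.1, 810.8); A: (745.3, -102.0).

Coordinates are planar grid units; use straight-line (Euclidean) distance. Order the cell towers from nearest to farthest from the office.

D, B, A, C

Distances from the office:
D (220.0, 599.0): 556.5
B (-242.9, -577.0): 708.4
A (745.3, -102.0): 777.2
C (746.1, 810.8): 1042.1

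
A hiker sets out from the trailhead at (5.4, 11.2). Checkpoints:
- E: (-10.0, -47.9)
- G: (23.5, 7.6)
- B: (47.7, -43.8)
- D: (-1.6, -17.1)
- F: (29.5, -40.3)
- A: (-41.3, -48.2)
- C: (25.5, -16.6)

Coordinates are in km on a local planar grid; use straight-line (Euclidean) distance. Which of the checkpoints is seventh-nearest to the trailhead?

A

Distance to each, sorted:
G: 18.5 km
D: 29.2 km
C: 34.3 km
F: 56.9 km
E: 61.1 km
B: 69.4 km
A: 75.6 km
The seventh-nearest is A at 75.6 km.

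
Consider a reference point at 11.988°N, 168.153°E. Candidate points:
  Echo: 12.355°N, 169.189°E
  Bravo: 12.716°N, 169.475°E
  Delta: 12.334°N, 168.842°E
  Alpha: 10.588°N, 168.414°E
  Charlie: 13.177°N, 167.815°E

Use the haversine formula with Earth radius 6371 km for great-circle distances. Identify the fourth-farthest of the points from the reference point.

Distance to each, sorted:
Bravo: 164.8 km
Alpha: 158.3 km
Charlie: 137.2 km
Echo: 119.8 km
Delta: 84.2 km
The fourth-farthest is Echo at 119.8 km.

Echo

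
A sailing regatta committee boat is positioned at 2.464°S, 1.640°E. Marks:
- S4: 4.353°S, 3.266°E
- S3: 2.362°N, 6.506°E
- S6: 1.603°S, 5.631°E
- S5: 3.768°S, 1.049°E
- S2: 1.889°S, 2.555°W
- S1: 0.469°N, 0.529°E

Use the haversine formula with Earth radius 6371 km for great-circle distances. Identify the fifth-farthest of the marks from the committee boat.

Distances from the committee boat (2.464°S, 1.640°E):
S3: 761.9 km
S2: 470.5 km
S6: 453.7 km
S1: 348.7 km
S4: 276.9 km
S5: 159.2 km
The fifth-farthest is S4 at 276.9 km.

S4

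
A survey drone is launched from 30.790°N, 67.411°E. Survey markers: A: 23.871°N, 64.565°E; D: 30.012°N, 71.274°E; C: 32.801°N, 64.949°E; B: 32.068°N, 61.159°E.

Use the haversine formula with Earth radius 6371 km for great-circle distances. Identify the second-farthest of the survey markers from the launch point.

B

Distances from the launch point (30.790°N, 67.411°E):
A: 819.0 km
B: 609.9 km
D: 380.4 km
C: 322.7 km
The second-farthest is B at 609.9 km.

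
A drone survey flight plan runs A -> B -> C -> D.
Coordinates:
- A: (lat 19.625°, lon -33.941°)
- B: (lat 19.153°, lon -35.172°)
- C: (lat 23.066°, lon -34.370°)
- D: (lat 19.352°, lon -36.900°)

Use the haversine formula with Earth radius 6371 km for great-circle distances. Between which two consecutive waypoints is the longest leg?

Leg distances:
A→B: 139.4 km
B→C: 443.0 km
C→D: 489.2 km
The longest leg is C–D at 489.2 km.

C–D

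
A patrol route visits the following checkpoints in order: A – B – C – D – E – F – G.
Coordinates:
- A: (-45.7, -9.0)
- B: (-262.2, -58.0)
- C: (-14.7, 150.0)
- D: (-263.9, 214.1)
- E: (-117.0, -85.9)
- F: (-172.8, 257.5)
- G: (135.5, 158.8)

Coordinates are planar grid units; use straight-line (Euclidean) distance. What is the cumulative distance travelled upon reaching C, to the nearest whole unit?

545

Leg distances:
A→B: 222.0  (cumulative 222.0)
B→C: 323.3  (cumulative 545.3)
Cumulative distance at C ≈ 545.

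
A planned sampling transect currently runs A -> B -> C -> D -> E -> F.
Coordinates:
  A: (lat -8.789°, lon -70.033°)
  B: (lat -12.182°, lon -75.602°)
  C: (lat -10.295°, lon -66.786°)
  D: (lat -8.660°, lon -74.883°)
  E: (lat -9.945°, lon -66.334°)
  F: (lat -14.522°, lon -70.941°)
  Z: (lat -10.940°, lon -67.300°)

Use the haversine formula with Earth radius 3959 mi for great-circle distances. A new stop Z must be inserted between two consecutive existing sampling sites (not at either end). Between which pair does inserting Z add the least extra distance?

Added distance for inserting Z between each consecutive pair:
A–B: 361.5 mi
B–C: 13.6 mi
C–D: 33.1 mi
D–E: 45.2 mi
E–F: 0.0 mi
Smallest added distance is 0.0 mi, inserting between E and F.

between E and F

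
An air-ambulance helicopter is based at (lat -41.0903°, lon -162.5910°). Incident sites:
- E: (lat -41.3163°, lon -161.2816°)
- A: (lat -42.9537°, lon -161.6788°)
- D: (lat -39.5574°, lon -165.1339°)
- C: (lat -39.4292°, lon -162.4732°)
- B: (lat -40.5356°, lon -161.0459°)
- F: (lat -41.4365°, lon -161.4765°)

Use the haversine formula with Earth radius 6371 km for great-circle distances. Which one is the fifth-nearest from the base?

Distance to each, sorted:
F: 100.8 km
E: 112.4 km
B: 143.9 km
C: 185.0 km
A: 220.5 km
D: 274.8 km
The fifth-nearest is A at 220.5 km.

A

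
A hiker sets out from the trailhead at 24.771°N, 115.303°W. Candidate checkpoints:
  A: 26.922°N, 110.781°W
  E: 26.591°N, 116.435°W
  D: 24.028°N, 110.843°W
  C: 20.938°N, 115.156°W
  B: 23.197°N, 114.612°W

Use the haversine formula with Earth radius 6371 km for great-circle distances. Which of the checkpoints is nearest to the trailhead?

B

Distance to each, sorted:
B: 188.6 km
E: 232.0 km
C: 426.5 km
D: 459.1 km
A: 511.8 km
The nearest is B at 188.6 km.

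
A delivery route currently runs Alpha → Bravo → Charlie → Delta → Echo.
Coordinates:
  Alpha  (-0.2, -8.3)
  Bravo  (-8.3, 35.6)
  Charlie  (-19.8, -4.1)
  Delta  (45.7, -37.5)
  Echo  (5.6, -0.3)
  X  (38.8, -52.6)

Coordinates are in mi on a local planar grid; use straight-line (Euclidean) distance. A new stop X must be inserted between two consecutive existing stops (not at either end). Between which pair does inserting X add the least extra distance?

between Charlie and Delta

Added distance for inserting X between each consecutive pair:
Alpha–Bravo: 114.4 mi
Bravo–Charlie: 134.7 mi
Charlie–Delta: 19.1 mi
Delta–Echo: 23.9 mi
Smallest added distance is 19.1 mi, inserting between Charlie and Delta.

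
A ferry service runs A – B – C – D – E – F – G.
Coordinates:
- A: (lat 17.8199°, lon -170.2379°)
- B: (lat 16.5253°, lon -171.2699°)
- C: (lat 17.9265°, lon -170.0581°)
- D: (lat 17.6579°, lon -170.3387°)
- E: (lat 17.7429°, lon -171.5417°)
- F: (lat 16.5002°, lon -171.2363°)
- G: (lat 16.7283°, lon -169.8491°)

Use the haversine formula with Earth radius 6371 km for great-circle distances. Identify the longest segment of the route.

Leg distances:
A→B: 180.9 km
B→C: 202.1 km
C→D: 42.1 km
D→E: 127.8 km
E→F: 141.9 km
F→G: 150.0 km
The longest leg is B–C at 202.1 km.

B–C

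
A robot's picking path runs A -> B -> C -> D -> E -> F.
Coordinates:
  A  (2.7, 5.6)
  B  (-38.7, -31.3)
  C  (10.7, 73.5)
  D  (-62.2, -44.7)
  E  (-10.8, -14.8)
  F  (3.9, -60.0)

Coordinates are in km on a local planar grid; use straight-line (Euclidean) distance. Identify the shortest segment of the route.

Leg distances:
A→B: 55.5 km
B→C: 115.9 km
C→D: 138.9 km
D→E: 59.5 km
E→F: 47.5 km
The shortest leg is E–F at 47.5 km.

E–F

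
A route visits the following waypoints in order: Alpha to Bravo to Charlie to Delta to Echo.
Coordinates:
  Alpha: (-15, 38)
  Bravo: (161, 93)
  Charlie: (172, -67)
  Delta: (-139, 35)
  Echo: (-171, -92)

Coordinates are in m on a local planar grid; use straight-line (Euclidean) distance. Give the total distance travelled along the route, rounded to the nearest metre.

803 m

Leg distances:
Alpha→Bravo: 184.4 m  (cumulative 184.4 m)
Bravo→Charlie: 160.4 m  (cumulative 344.8 m)
Charlie→Delta: 327.3 m  (cumulative 672.1 m)
Delta→Echo: 131.0 m  (cumulative 803.0 m)
Total route length ≈ 803 m.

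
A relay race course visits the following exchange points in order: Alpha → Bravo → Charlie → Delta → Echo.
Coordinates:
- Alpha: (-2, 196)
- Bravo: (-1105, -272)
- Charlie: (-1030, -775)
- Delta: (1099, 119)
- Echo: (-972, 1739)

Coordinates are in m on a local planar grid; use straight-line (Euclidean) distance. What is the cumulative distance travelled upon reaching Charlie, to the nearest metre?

Leg distances:
Alpha→Bravo: 1198.2 m  (cumulative 1198.2 m)
Bravo→Charlie: 508.6 m  (cumulative 1706.7 m)
Cumulative distance at Charlie ≈ 1707 m.

1707 m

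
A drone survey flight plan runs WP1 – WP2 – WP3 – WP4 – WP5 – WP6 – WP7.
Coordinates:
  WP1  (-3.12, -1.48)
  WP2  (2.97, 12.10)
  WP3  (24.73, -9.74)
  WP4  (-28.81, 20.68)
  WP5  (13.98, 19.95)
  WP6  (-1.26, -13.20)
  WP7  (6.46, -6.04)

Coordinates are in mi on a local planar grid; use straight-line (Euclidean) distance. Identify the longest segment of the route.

WP3–WP4

Leg distances:
WP1→WP2: 14.9 mi
WP2→WP3: 30.8 mi
WP3→WP4: 61.6 mi
WP4→WP5: 42.8 mi
WP5→WP6: 36.5 mi
WP6→WP7: 10.5 mi
The longest leg is WP3–WP4 at 61.6 mi.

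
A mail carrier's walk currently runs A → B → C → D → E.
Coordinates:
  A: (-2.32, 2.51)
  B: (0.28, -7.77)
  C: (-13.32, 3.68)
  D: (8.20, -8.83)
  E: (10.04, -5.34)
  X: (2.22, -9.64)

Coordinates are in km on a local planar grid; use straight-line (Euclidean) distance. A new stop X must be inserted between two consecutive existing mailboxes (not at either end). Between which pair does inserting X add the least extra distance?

Added distance for inserting X between each consecutive pair:
A–B: 5.1 km
B–C: 5.4 km
C–D: 1.6 km
D–E: 11.0 km
Smallest added distance is 1.6 km, inserting between C and D.

between C and D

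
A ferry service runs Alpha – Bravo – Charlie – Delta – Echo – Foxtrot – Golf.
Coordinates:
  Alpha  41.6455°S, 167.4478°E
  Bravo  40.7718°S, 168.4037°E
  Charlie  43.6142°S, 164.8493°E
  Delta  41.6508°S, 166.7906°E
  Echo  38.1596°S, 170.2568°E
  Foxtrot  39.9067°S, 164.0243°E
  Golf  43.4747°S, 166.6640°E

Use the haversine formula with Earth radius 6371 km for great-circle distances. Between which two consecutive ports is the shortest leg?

Alpha–Bravo

Leg distances:
Alpha→Bravo: 125.8 km
Bravo→Charlie: 430.8 km
Charlie→Delta: 270.0 km
Delta→Echo: 487.9 km
Echo→Foxtrot: 572.2 km
Foxtrot→Golf: 453.2 km
The shortest leg is Alpha–Bravo at 125.8 km.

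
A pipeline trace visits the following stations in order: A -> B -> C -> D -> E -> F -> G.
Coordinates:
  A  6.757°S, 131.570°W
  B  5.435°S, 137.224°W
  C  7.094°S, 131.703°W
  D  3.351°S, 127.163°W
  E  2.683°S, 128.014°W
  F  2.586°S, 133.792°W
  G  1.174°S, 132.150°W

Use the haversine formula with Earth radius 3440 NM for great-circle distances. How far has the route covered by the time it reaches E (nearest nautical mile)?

Leg distances:
A→B: 346.7 NM  (cumulative 346.7 NM)
B→C: 344.2 NM  (cumulative 691.0 NM)
C→D: 352.4 NM  (cumulative 1043.3 NM)
D→E: 64.9 NM  (cumulative 1108.2 NM)
Cumulative distance at E ≈ 1108 NM.

1108 NM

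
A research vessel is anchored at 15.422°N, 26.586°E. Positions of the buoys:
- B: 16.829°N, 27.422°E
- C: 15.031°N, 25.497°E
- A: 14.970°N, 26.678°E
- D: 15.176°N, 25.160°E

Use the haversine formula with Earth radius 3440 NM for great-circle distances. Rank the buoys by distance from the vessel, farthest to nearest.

B, D, C, A

Distances from the vessel:
B 16.829°N, 27.422°E: 97.3 NM
D 15.176°N, 25.160°E: 83.9 NM
C 15.031°N, 25.497°E: 67.3 NM
A 14.970°N, 26.678°E: 27.7 NM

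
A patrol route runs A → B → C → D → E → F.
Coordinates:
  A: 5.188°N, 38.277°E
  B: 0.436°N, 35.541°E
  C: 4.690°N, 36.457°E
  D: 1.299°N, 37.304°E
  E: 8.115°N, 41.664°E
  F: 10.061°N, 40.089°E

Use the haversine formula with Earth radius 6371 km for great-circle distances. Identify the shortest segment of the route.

Leg distances:
A→B: 609.5 km
B→C: 483.8 km
C→D: 388.6 km
D→E: 898.7 km
E→F: 277.0 km
The shortest leg is E–F at 277.0 km.

E–F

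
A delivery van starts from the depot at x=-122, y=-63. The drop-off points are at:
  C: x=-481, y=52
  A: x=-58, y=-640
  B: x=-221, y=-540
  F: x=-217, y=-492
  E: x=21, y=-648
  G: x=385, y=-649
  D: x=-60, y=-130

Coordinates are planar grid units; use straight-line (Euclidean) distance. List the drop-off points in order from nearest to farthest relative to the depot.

D, C, F, B, A, E, G

Distances from the depot:
D x=-60, y=-130: 91.3
C x=-481, y=52: 377.0
F x=-217, y=-492: 439.4
B x=-221, y=-540: 487.2
A x=-58, y=-640: 580.5
E x=21, y=-648: 602.2
G x=385, y=-649: 774.9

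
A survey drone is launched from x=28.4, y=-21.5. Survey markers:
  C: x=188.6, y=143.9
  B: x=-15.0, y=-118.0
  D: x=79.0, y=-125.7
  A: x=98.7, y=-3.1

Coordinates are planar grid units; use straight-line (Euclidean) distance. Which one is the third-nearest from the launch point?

D

Distances from the launch point (x=28.4, y=-21.5):
A: 72.7
B: 105.8
D: 115.8
C: 230.3
The third-nearest is D at 115.8.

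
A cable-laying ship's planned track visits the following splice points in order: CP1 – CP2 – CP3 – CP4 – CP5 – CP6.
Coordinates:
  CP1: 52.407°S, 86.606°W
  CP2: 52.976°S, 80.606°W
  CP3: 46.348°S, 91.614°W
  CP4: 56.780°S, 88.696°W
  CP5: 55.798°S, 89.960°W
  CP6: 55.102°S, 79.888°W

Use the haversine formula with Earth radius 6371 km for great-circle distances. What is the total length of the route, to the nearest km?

3440 km

Leg distances:
CP1→CP2: 409.2 km  (cumulative 409.2 km)
CP2→CP3: 1079.9 km  (cumulative 1489.1 km)
CP3→CP4: 1177.1 km  (cumulative 2666.2 km)
CP4→CP5: 134.2 km  (cumulative 2800.4 km)
CP5→CP6: 639.3 km  (cumulative 3439.6 km)
Total route length ≈ 3440 km.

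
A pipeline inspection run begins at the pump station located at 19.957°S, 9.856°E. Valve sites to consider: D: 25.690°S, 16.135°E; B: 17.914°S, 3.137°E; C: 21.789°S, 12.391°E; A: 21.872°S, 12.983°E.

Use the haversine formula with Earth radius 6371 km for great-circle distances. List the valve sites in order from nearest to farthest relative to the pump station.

Computing each great-circle distance from 19.957°S, 9.856°E:
C 21.789°S, 12.391°E: 333.0 km
A 21.872°S, 12.983°E: 388.4 km
B 17.914°S, 3.137°E: 742.2 km
D 25.690°S, 16.135°E: 905.5 km

C, A, B, D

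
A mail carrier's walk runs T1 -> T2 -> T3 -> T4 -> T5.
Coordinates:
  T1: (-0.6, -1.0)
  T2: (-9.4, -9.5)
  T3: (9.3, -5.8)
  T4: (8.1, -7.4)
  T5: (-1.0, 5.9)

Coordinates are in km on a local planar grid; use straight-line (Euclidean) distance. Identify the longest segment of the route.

Leg distances:
T1→T2: 12.2 km
T2→T3: 19.1 km
T3→T4: 2.0 km
T4→T5: 16.1 km
The longest leg is T2–T3 at 19.1 km.

T2–T3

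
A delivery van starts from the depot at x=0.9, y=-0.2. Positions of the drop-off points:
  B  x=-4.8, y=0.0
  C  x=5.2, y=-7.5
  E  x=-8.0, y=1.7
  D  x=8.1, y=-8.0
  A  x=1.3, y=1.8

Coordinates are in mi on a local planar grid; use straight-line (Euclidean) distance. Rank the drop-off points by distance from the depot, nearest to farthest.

Distances from the depot:
A x=1.3, y=1.8: 2.0 mi
B x=-4.8, y=0.0: 5.7 mi
C x=5.2, y=-7.5: 8.5 mi
E x=-8.0, y=1.7: 9.1 mi
D x=8.1, y=-8.0: 10.6 mi

A, B, C, E, D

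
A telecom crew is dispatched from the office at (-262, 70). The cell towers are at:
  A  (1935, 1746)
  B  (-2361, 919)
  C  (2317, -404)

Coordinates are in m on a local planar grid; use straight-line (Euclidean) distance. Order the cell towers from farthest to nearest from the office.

Computing each straight-line distance from (-262, 70):
A (1935, 1746): 2763.3 m
C (2317, -404): 2622.2 m
B (-2361, 919): 2264.2 m

A, C, B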